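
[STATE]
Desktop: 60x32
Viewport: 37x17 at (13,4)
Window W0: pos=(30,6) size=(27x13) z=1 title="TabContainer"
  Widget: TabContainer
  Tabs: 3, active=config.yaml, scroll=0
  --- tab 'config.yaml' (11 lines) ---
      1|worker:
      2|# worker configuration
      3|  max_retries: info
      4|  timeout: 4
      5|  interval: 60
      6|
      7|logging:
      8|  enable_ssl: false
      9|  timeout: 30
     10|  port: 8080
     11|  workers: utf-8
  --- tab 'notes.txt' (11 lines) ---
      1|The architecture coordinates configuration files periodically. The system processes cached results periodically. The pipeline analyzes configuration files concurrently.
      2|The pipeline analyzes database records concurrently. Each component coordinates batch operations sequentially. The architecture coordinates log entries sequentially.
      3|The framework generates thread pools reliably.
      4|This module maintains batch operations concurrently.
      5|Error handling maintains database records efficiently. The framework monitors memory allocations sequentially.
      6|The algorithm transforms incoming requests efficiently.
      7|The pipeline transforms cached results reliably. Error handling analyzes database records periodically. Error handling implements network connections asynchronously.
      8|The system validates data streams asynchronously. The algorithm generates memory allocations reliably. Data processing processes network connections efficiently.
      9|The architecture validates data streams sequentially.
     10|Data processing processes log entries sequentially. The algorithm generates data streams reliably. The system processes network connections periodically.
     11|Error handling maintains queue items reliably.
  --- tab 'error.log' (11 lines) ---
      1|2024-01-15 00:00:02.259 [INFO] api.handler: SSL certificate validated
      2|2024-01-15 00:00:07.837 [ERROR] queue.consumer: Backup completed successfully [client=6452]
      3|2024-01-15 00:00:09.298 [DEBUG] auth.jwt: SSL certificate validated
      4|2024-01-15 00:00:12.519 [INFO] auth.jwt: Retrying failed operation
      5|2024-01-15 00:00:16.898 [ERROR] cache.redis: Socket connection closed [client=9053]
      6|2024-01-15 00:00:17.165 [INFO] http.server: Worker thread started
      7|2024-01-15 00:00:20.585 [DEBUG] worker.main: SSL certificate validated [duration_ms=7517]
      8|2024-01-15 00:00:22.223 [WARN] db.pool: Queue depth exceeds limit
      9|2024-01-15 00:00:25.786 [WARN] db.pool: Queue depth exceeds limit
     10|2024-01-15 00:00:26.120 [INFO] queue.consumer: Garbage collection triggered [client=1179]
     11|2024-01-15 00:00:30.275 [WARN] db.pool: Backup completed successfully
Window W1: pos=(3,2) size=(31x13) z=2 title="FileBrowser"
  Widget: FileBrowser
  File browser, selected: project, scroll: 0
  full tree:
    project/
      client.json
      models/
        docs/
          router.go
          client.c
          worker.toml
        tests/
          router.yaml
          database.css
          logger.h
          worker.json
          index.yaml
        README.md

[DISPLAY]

────────────────────┨                
ject/               ┃                
t.json              ┃━━━━━━━━━━━━━━━━
odels/              ┃bContainer      
                    ┃────────────────
                    ┃nfig.yaml]│ note
                    ┃────────────────
                    ┃ker:            
                    ┃orker configurat
                    ┃ax_retries: info
━━━━━━━━━━━━━━━━━━━━┛imeout: 4       
                 ┃  interval: 60     
                 ┃                   
                 ┃logging:           
                 ┗━━━━━━━━━━━━━━━━━━━
                                     
                                     


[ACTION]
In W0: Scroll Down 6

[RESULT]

────────────────────┨                
ject/               ┃                
t.json              ┃━━━━━━━━━━━━━━━━
odels/              ┃bContainer      
                    ┃────────────────
                    ┃nfig.yaml]│ note
                    ┃────────────────
                    ┃ging:           
                    ┃nable_ssl: false
                    ┃imeout: 30      
━━━━━━━━━━━━━━━━━━━━┛ort: 8080       
                 ┃  workers: utf-8   
                 ┃                   
                 ┃                   
                 ┗━━━━━━━━━━━━━━━━━━━
                                     
                                     


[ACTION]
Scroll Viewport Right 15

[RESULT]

──────────┨                          
          ┃                          
          ┃━━━━━━━━━━━━━━━━━━━━━━┓   
          ┃bContainer            ┃   
          ┃──────────────────────┨   
          ┃nfig.yaml]│ notes.txt ┃   
          ┃──────────────────────┃   
          ┃ging:                 ┃   
          ┃nable_ssl: false      ┃   
          ┃imeout: 30            ┃   
━━━━━━━━━━┛ort: 8080             ┃   
       ┃  workers: utf-8         ┃   
       ┃                         ┃   
       ┃                         ┃   
       ┗━━━━━━━━━━━━━━━━━━━━━━━━━┛   
                                     
                                     


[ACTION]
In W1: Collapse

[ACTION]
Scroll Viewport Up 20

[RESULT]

                                     
                                     
━━━━━━━━━━┓                          
          ┃                          
──────────┨                          
          ┃                          
          ┃━━━━━━━━━━━━━━━━━━━━━━┓   
          ┃bContainer            ┃   
          ┃──────────────────────┨   
          ┃nfig.yaml]│ notes.txt ┃   
          ┃──────────────────────┃   
          ┃ging:                 ┃   
          ┃nable_ssl: false      ┃   
          ┃imeout: 30            ┃   
━━━━━━━━━━┛ort: 8080             ┃   
       ┃  workers: utf-8         ┃   
       ┃                         ┃   


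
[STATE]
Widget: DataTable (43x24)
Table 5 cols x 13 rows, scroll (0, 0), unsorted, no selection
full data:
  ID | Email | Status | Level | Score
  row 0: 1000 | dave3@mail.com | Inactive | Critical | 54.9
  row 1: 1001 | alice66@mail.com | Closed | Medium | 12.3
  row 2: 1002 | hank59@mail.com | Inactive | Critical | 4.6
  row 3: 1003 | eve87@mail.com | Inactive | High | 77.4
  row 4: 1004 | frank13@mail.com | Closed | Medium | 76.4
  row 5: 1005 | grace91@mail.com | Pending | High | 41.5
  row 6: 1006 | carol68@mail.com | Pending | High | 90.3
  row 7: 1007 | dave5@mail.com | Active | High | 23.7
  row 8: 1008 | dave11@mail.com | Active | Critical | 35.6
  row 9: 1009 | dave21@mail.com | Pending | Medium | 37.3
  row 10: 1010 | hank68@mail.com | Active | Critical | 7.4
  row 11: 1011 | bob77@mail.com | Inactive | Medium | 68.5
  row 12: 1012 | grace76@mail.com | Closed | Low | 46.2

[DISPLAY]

ID  │Email           │Status  │Level   │Sco
────┼────────────────┼────────┼────────┼───
1000│dave3@mail.com  │Inactive│Critical│54.
1001│alice66@mail.com│Closed  │Medium  │12.
1002│hank59@mail.com │Inactive│Critical│4.6
1003│eve87@mail.com  │Inactive│High    │77.
1004│frank13@mail.com│Closed  │Medium  │76.
1005│grace91@mail.com│Pending │High    │41.
1006│carol68@mail.com│Pending │High    │90.
1007│dave5@mail.com  │Active  │High    │23.
1008│dave11@mail.com │Active  │Critical│35.
1009│dave21@mail.com │Pending │Medium  │37.
1010│hank68@mail.com │Active  │Critical│7.4
1011│bob77@mail.com  │Inactive│Medium  │68.
1012│grace76@mail.com│Closed  │Low     │46.
                                           
                                           
                                           
                                           
                                           
                                           
                                           
                                           
                                           


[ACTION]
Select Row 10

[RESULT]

ID  │Email           │Status  │Level   │Sco
────┼────────────────┼────────┼────────┼───
1000│dave3@mail.com  │Inactive│Critical│54.
1001│alice66@mail.com│Closed  │Medium  │12.
1002│hank59@mail.com │Inactive│Critical│4.6
1003│eve87@mail.com  │Inactive│High    │77.
1004│frank13@mail.com│Closed  │Medium  │76.
1005│grace91@mail.com│Pending │High    │41.
1006│carol68@mail.com│Pending │High    │90.
1007│dave5@mail.com  │Active  │High    │23.
1008│dave11@mail.com │Active  │Critical│35.
1009│dave21@mail.com │Pending │Medium  │37.
>010│hank68@mail.com │Active  │Critical│7.4
1011│bob77@mail.com  │Inactive│Medium  │68.
1012│grace76@mail.com│Closed  │Low     │46.
                                           
                                           
                                           
                                           
                                           
                                           
                                           
                                           
                                           


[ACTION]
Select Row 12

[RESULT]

ID  │Email           │Status  │Level   │Sco
────┼────────────────┼────────┼────────┼───
1000│dave3@mail.com  │Inactive│Critical│54.
1001│alice66@mail.com│Closed  │Medium  │12.
1002│hank59@mail.com │Inactive│Critical│4.6
1003│eve87@mail.com  │Inactive│High    │77.
1004│frank13@mail.com│Closed  │Medium  │76.
1005│grace91@mail.com│Pending │High    │41.
1006│carol68@mail.com│Pending │High    │90.
1007│dave5@mail.com  │Active  │High    │23.
1008│dave11@mail.com │Active  │Critical│35.
1009│dave21@mail.com │Pending │Medium  │37.
1010│hank68@mail.com │Active  │Critical│7.4
1011│bob77@mail.com  │Inactive│Medium  │68.
>012│grace76@mail.com│Closed  │Low     │46.
                                           
                                           
                                           
                                           
                                           
                                           
                                           
                                           
                                           


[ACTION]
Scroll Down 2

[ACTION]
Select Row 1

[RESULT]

ID  │Email           │Status  │Level   │Sco
────┼────────────────┼────────┼────────┼───
1000│dave3@mail.com  │Inactive│Critical│54.
>001│alice66@mail.com│Closed  │Medium  │12.
1002│hank59@mail.com │Inactive│Critical│4.6
1003│eve87@mail.com  │Inactive│High    │77.
1004│frank13@mail.com│Closed  │Medium  │76.
1005│grace91@mail.com│Pending │High    │41.
1006│carol68@mail.com│Pending │High    │90.
1007│dave5@mail.com  │Active  │High    │23.
1008│dave11@mail.com │Active  │Critical│35.
1009│dave21@mail.com │Pending │Medium  │37.
1010│hank68@mail.com │Active  │Critical│7.4
1011│bob77@mail.com  │Inactive│Medium  │68.
1012│grace76@mail.com│Closed  │Low     │46.
                                           
                                           
                                           
                                           
                                           
                                           
                                           
                                           
                                           


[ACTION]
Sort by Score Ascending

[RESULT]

ID  │Email           │Status  │Level   │Sco
────┼────────────────┼────────┼────────┼───
1002│hank59@mail.com │Inactive│Critical│4.6
>010│hank68@mail.com │Active  │Critical│7.4
1001│alice66@mail.com│Closed  │Medium  │12.
1007│dave5@mail.com  │Active  │High    │23.
1008│dave11@mail.com │Active  │Critical│35.
1009│dave21@mail.com │Pending │Medium  │37.
1005│grace91@mail.com│Pending │High    │41.
1012│grace76@mail.com│Closed  │Low     │46.
1000│dave3@mail.com  │Inactive│Critical│54.
1011│bob77@mail.com  │Inactive│Medium  │68.
1004│frank13@mail.com│Closed  │Medium  │76.
1003│eve87@mail.com  │Inactive│High    │77.
1006│carol68@mail.com│Pending │High    │90.
                                           
                                           
                                           
                                           
                                           
                                           
                                           
                                           
                                           


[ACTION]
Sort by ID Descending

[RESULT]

ID ▼│Email           │Status  │Level   │Sco
────┼────────────────┼────────┼────────┼───
1012│grace76@mail.com│Closed  │Low     │46.
>011│bob77@mail.com  │Inactive│Medium  │68.
1010│hank68@mail.com │Active  │Critical│7.4
1009│dave21@mail.com │Pending │Medium  │37.
1008│dave11@mail.com │Active  │Critical│35.
1007│dave5@mail.com  │Active  │High    │23.
1006│carol68@mail.com│Pending │High    │90.
1005│grace91@mail.com│Pending │High    │41.
1004│frank13@mail.com│Closed  │Medium  │76.
1003│eve87@mail.com  │Inactive│High    │77.
1002│hank59@mail.com │Inactive│Critical│4.6
1001│alice66@mail.com│Closed  │Medium  │12.
1000│dave3@mail.com  │Inactive│Critical│54.
                                           
                                           
                                           
                                           
                                           
                                           
                                           
                                           
                                           


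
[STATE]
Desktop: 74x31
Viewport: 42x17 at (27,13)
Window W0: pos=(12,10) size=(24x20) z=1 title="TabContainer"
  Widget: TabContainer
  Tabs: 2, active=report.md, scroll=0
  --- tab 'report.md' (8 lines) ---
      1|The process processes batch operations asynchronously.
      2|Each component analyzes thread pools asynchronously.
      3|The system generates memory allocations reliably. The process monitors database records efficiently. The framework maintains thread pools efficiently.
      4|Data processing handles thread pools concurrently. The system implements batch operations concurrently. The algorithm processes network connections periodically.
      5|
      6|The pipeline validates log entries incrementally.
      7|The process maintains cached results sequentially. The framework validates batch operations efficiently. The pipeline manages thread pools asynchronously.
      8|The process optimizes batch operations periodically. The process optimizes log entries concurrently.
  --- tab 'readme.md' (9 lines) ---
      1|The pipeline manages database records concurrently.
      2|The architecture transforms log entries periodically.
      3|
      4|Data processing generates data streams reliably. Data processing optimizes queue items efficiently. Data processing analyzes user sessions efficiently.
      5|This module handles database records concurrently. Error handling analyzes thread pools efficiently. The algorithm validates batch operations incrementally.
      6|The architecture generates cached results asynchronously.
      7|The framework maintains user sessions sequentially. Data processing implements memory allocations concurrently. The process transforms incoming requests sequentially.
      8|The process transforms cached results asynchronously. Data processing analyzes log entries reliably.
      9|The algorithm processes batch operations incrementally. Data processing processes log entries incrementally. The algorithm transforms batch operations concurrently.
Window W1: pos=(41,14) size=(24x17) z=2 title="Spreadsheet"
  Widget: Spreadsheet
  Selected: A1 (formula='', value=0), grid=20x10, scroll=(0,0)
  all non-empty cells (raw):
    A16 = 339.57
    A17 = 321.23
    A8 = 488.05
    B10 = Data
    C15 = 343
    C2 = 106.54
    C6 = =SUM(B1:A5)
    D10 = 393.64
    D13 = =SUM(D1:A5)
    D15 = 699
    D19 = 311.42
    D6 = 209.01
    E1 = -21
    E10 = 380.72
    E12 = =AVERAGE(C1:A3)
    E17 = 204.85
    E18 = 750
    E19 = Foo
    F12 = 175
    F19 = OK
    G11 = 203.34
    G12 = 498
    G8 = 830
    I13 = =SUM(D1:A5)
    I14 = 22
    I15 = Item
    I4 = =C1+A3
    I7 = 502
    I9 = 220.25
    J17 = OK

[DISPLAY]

eadme.md┃                                 
────────┃     ┏━━━━━━━━━━━━━━━━━━━━━━┓    
ocesses ┃     ┃ Spreadsheet          ┃    
 analyze┃     ┠──────────────────────┨    
erates m┃     ┃A1:                   ┃    
g handle┃     ┃       A       B      ┃    
        ┃     ┃----------------------┃    
alidates┃     ┃  1      [0]       0  ┃    
intains ┃     ┃  2        0       0  ┃    
timizes ┃     ┃  3        0       0  ┃    
        ┃     ┃  4        0       0  ┃    
        ┃     ┃  5        0       0  ┃    
        ┃     ┃  6        0       0  ┃    
        ┃     ┃  7        0       0  ┃    
        ┃     ┃  8   488.05       0  ┃    
        ┃     ┃  9        0       0  ┃    
━━━━━━━━┛     ┃ 10        0Data      ┃    


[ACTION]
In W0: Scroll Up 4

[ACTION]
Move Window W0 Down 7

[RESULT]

────────┨                                 
eadme.md┃     ┏━━━━━━━━━━━━━━━━━━━━━━┓    
────────┃     ┃ Spreadsheet          ┃    
ocesses ┃     ┠──────────────────────┨    
 analyze┃     ┃A1:                   ┃    
erates m┃     ┃       A       B      ┃    
g handle┃     ┃----------------------┃    
        ┃     ┃  1      [0]       0  ┃    
alidates┃     ┃  2        0       0  ┃    
intains ┃     ┃  3        0       0  ┃    
timizes ┃     ┃  4        0       0  ┃    
        ┃     ┃  5        0       0  ┃    
        ┃     ┃  6        0       0  ┃    
        ┃     ┃  7        0       0  ┃    
        ┃     ┃  8   488.05       0  ┃    
        ┃     ┃  9        0       0  ┃    
        ┃     ┃ 10        0Data      ┃    


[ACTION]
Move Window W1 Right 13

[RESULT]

────────┨                                 
eadme.md┃              ┏━━━━━━━━━━━━━━━━━━
────────┃              ┃ Spreadsheet      
ocesses ┃              ┠──────────────────
 analyze┃              ┃A1:               
erates m┃              ┃       A       B  
g handle┃              ┃------------------
        ┃              ┃  1      [0]      
alidates┃              ┃  2        0      
intains ┃              ┃  3        0      
timizes ┃              ┃  4        0      
        ┃              ┃  5        0      
        ┃              ┃  6        0      
        ┃              ┃  7        0      
        ┃              ┃  8   488.05      
        ┃              ┃  9        0      
        ┃              ┃ 10        0Data  


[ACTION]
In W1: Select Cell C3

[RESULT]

────────┨                                 
eadme.md┃              ┏━━━━━━━━━━━━━━━━━━
────────┃              ┃ Spreadsheet      
ocesses ┃              ┠──────────────────
 analyze┃              ┃C3:               
erates m┃              ┃       A       B  
g handle┃              ┃------------------
        ┃              ┃  1        0      
alidates┃              ┃  2        0      
intains ┃              ┃  3        0      
timizes ┃              ┃  4        0      
        ┃              ┃  5        0      
        ┃              ┃  6        0      
        ┃              ┃  7        0      
        ┃              ┃  8   488.05      
        ┃              ┃  9        0      
        ┃              ┃ 10        0Data  


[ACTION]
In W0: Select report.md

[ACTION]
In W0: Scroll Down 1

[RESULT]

────────┨                                 
eadme.md┃              ┏━━━━━━━━━━━━━━━━━━
────────┃              ┃ Spreadsheet      
 analyze┃              ┠──────────────────
erates m┃              ┃C3:               
g handle┃              ┃       A       B  
        ┃              ┃------------------
alidates┃              ┃  1        0      
intains ┃              ┃  2        0      
timizes ┃              ┃  3        0      
        ┃              ┃  4        0      
        ┃              ┃  5        0      
        ┃              ┃  6        0      
        ┃              ┃  7        0      
        ┃              ┃  8   488.05      
        ┃              ┃  9        0      
        ┃              ┃ 10        0Data  


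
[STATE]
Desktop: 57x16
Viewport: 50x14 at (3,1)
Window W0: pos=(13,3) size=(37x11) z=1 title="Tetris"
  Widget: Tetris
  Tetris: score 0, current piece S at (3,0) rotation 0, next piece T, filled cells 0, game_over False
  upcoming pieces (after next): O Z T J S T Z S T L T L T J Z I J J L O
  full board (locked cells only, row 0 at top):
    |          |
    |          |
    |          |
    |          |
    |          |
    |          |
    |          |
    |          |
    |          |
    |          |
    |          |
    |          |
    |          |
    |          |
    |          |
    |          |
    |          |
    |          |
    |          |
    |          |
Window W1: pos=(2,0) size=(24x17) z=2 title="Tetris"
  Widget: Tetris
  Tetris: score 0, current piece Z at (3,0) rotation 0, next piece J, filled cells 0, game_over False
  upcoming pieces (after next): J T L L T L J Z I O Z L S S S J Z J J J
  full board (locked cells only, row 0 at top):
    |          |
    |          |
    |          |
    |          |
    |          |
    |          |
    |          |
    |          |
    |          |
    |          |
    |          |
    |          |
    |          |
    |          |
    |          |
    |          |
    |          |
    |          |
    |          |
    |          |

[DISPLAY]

 Tetris               ┃                           
──────────────────────┨                           
          │Next:      ┃━━━━━━━━━━━━━━━━━━━━━━━┓   
          │█          ┃                       ┃   
          │███        ┃───────────────────────┨   
          │           ┃ext:                   ┃   
          │           ┃▒                      ┃   
          │           ┃▒▒                     ┃   
          │Score:     ┃                       ┃   
          │0          ┃                       ┃   
          │           ┃                       ┃   
          │           ┃core:                  ┃   
          │           ┃━━━━━━━━━━━━━━━━━━━━━━━┛   
          │           ┃                           


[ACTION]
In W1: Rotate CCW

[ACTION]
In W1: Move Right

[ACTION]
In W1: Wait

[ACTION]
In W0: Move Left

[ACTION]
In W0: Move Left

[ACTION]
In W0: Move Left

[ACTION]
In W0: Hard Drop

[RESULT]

 Tetris               ┃                           
──────────────────────┨                           
          │Next:      ┃━━━━━━━━━━━━━━━━━━━━━━━┓   
          │█          ┃                       ┃   
          │███        ┃───────────────────────┨   
          │           ┃ext:                   ┃   
          │           ┃▓                      ┃   
          │           ┃▓                      ┃   
          │Score:     ┃                       ┃   
          │0          ┃                       ┃   
          │           ┃                       ┃   
          │           ┃core:                  ┃   
          │           ┃━━━━━━━━━━━━━━━━━━━━━━━┛   
          │           ┃                           


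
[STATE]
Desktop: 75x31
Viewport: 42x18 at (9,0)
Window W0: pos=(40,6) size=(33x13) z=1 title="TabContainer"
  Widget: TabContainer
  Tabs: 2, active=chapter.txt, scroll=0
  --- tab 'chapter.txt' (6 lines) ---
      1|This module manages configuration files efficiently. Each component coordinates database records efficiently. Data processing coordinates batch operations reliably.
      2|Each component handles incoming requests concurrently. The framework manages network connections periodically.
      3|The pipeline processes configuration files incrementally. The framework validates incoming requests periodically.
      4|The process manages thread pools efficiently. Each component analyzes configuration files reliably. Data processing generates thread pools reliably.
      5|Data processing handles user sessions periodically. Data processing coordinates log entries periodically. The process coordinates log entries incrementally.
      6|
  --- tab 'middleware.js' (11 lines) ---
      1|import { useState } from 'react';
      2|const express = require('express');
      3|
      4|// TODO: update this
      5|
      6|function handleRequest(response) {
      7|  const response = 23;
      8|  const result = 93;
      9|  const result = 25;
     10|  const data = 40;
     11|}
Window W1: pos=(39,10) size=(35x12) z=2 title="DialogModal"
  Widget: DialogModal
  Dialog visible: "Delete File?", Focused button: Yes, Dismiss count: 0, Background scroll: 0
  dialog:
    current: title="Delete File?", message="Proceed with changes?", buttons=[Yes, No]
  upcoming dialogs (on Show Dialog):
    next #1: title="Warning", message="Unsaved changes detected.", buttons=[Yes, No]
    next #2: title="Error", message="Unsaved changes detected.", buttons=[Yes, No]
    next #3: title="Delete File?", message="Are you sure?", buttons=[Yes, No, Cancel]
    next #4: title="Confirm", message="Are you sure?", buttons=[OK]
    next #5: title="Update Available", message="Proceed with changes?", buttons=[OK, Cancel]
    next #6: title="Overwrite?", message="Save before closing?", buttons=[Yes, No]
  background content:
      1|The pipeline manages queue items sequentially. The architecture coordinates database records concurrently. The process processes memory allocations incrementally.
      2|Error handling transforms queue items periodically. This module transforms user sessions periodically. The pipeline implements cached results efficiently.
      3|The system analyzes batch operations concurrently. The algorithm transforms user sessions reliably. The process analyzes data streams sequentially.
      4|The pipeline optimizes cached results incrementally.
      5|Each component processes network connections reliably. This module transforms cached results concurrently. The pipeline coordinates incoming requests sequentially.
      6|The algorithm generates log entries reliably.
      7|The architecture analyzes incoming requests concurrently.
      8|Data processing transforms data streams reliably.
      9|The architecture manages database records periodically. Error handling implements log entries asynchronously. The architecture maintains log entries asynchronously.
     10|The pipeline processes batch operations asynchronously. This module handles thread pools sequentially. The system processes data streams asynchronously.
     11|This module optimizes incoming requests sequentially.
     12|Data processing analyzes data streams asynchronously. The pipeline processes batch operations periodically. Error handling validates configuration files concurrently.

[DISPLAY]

                                          
                                          
                                          
                                          
                                          
                                          
                               ┏━━━━━━━━━━
                               ┃ TabContai
                               ┠──────────
                               ┃[chapter.t
                              ┏━━━━━━━━━━━
                              ┃ DialogModa
                              ┠───────────
                              ┃The pipelin
                              ┃Erro┌──────
                              ┃The │      
                              ┃The │ Proce
                              ┃Each│      


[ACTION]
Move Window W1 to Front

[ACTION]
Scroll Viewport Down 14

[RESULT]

                              ┃The pipelin
                              ┃Erro┌──────
                              ┃The │      
                              ┃The │ Proce
                              ┃Each│      
                              ┃The └──────
                              ┃The archite
                              ┃Data proces
                              ┗━━━━━━━━━━━
                                          
                                          
                                          
                                          
                                          
                                          
                                          
                                          
                                          


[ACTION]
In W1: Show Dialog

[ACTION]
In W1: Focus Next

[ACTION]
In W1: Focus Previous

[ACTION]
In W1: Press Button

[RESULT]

                              ┃The pipelin
                              ┃Error handl
                              ┃The system 
                              ┃The pipelin
                              ┃Each compon
                              ┃The algorit
                              ┃The archite
                              ┃Data proces
                              ┗━━━━━━━━━━━
                                          
                                          
                                          
                                          
                                          
                                          
                                          
                                          
                                          


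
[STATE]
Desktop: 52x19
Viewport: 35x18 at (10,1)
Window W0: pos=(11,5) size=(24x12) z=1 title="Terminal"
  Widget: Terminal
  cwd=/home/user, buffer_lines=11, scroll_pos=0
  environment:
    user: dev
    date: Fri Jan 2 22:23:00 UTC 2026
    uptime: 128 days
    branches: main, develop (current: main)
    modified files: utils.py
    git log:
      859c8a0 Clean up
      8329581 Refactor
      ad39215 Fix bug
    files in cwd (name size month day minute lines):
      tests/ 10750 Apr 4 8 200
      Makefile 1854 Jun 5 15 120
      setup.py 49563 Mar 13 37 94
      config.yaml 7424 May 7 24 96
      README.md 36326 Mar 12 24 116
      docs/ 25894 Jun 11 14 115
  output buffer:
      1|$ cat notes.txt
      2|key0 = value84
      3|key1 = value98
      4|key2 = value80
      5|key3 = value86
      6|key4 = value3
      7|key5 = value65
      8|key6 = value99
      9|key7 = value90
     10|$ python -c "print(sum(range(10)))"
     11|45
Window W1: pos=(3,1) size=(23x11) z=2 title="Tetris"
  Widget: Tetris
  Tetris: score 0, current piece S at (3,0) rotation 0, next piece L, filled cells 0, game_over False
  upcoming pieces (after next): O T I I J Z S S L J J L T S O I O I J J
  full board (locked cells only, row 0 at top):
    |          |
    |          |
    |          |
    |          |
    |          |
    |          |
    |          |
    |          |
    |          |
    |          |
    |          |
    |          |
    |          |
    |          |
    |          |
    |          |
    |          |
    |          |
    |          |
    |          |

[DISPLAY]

━━━━━━━━━━━━━━━┓                   
s              ┃                   
───────────────┨                   
    │Next:     ┃                   
    │  ▒       ┃━━━━━━━━┓          
    │▒▒▒       ┃        ┃          
    │          ┃────────┨          
    │          ┃t       ┃          
    │          ┃        ┃          
    │Score:    ┃        ┃          
━━━━━━━━━━━━━━━┛        ┃          
 ┃key3 = value86        ┃          
 ┃key4 = value3         ┃          
 ┃key5 = value65        ┃          
 ┃key6 = value99        ┃          
 ┗━━━━━━━━━━━━━━━━━━━━━━┛          
                                   
                                   


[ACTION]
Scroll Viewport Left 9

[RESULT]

  ┏━━━━━━━━━━━━━━━━━━━━━┓          
  ┃ Tetris              ┃          
  ┠─────────────────────┨          
  ┃          │Next:     ┃          
  ┃          │  ▒       ┃━━━━━━━━┓ 
  ┃          │▒▒▒       ┃        ┃ 
  ┃          │          ┃────────┨ 
  ┃          │          ┃t       ┃ 
  ┃          │          ┃        ┃ 
  ┃          │Score:    ┃        ┃ 
  ┗━━━━━━━━━━━━━━━━━━━━━┛        ┃ 
          ┃key3 = value86        ┃ 
          ┃key4 = value3         ┃ 
          ┃key5 = value65        ┃ 
          ┃key6 = value99        ┃ 
          ┗━━━━━━━━━━━━━━━━━━━━━━┛ 
                                   
                                   


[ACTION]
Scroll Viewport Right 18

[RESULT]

━━━━━━━━┓                          
        ┃                          
────────┨                          
xt:     ┃                          
▒       ┃━━━━━━━━┓                 
▒       ┃        ┃                 
        ┃────────┨                 
        ┃t       ┃                 
        ┃        ┃                 
ore:    ┃        ┃                 
━━━━━━━━┛        ┃                 
= value86        ┃                 
= value3         ┃                 
= value65        ┃                 
= value99        ┃                 
━━━━━━━━━━━━━━━━━┛                 
                                   
                                   


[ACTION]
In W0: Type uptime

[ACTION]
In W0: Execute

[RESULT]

━━━━━━━━┓                          
        ┃                          
────────┨                          
xt:     ┃                          
▒       ┃━━━━━━━━┓                 
▒       ┃        ┃                 
        ┃────────┨                 
        ┃        ┃                 
        ┃        ┃                 
ore:    ┃        ┃                 
━━━━━━━━┛rint(sum┃                 
                 ┃                 
ime              ┃                 
0  up 128 days   ┃                 
                 ┃                 
━━━━━━━━━━━━━━━━━┛                 
                                   
                                   


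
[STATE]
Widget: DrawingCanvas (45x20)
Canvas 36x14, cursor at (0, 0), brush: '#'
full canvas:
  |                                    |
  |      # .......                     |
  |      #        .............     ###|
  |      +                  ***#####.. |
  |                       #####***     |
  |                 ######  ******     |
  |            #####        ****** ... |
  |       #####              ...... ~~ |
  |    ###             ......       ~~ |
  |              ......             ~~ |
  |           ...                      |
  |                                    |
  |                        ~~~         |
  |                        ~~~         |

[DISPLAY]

+                                            
      # .......                              
      #        .............     ###         
      +                  ***#####..          
                       #####***              
                 ######  ******              
            #####        ****** ...          
       #####              ...... ~~          
    ###             ......       ~~          
              ......             ~~          
           ...                               
                                             
                        ~~~                  
                        ~~~                  
                                             
                                             
                                             
                                             
                                             
                                             


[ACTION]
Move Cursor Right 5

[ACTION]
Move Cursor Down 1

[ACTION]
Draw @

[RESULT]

                                             
     @# .......                              
      #        .............     ###         
      +                  ***#####..          
                       #####***              
                 ######  ******              
            #####        ****** ...          
       #####              ...... ~~          
    ###             ......       ~~          
              ......             ~~          
           ...                               
                                             
                        ~~~                  
                        ~~~                  
                                             
                                             
                                             
                                             
                                             
                                             


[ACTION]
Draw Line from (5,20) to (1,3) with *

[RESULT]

                                             
   ***# .......                              
      ****     .............     ###         
      +   ****           ***#####..          
              ****     #####***              
                 #***##  ******              
            #####        ****** ...          
       #####              ...... ~~          
    ###             ......       ~~          
              ......             ~~          
           ...                               
                                             
                        ~~~                  
                        ~~~                  
                                             
                                             
                                             
                                             
                                             
                                             


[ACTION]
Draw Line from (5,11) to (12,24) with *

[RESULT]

                                             
   ***# .......                              
      ****     .............     ###         
      +   ****           ***#####..          
              ****     #####***              
           *     #***##  ******              
            **###        ****** ...          
       #####  **          ...... ~~          
    ###         **  ......       ~~          
              ....**             ~~          
           ...      **                       
                      **                     
                        *~~                  
                        ~~~                  
                                             
                                             
                                             
                                             
                                             
                                             


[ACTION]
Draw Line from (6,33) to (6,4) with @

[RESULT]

                                             
   ***# .......                              
      ****     .............     ###         
      +   ****           ***#####..          
              ****     #####***              
           *     #***##  ******              
    @@@@@@@@@@@@@@@@@@@@@@@@@@@@@@.          
       #####  **          ...... ~~          
    ###         **  ......       ~~          
              ....**             ~~          
           ...      **                       
                      **                     
                        *~~                  
                        ~~~                  
                                             
                                             
                                             
                                             
                                             
                                             
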